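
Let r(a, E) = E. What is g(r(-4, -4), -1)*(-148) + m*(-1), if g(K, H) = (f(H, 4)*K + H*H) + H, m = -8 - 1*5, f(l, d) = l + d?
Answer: 1789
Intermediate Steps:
f(l, d) = d + l
m = -13 (m = -8 - 5 = -13)
g(K, H) = H + H**2 + K*(4 + H) (g(K, H) = ((4 + H)*K + H*H) + H = (K*(4 + H) + H**2) + H = (H**2 + K*(4 + H)) + H = H + H**2 + K*(4 + H))
g(r(-4, -4), -1)*(-148) + m*(-1) = (-1 + (-1)**2 - 4*(4 - 1))*(-148) - 13*(-1) = (-1 + 1 - 4*3)*(-148) + 13 = (-1 + 1 - 12)*(-148) + 13 = -12*(-148) + 13 = 1776 + 13 = 1789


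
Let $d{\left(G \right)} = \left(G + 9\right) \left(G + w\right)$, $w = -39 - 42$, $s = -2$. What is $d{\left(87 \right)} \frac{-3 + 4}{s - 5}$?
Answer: $- \frac{576}{7} \approx -82.286$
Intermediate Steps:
$w = -81$
$d{\left(G \right)} = \left(-81 + G\right) \left(9 + G\right)$ ($d{\left(G \right)} = \left(G + 9\right) \left(G - 81\right) = \left(9 + G\right) \left(-81 + G\right) = \left(-81 + G\right) \left(9 + G\right)$)
$d{\left(87 \right)} \frac{-3 + 4}{s - 5} = \left(-729 + 87^{2} - 6264\right) \frac{-3 + 4}{-2 - 5} = \left(-729 + 7569 - 6264\right) 1 \frac{1}{-7} = 576 \cdot 1 \left(- \frac{1}{7}\right) = 576 \left(- \frac{1}{7}\right) = - \frac{576}{7}$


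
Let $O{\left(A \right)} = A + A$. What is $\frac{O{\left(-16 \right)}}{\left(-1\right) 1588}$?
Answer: $\frac{8}{397} \approx 0.020151$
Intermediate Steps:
$O{\left(A \right)} = 2 A$
$\frac{O{\left(-16 \right)}}{\left(-1\right) 1588} = \frac{2 \left(-16\right)}{\left(-1\right) 1588} = - \frac{32}{-1588} = \left(-32\right) \left(- \frac{1}{1588}\right) = \frac{8}{397}$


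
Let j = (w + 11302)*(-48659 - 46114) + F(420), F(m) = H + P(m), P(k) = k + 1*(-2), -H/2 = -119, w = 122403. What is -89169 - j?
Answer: 12671534140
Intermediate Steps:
H = 238 (H = -2*(-119) = 238)
P(k) = -2 + k (P(k) = k - 2 = -2 + k)
F(m) = 236 + m (F(m) = 238 + (-2 + m) = 236 + m)
j = -12671623309 (j = (122403 + 11302)*(-48659 - 46114) + (236 + 420) = 133705*(-94773) + 656 = -12671623965 + 656 = -12671623309)
-89169 - j = -89169 - 1*(-12671623309) = -89169 + 12671623309 = 12671534140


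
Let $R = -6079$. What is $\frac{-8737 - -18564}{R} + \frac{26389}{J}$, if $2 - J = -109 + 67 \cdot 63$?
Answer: $- \frac{200807701}{24984690} \approx -8.0372$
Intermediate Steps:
$J = -4110$ ($J = 2 - \left(-109 + 67 \cdot 63\right) = 2 - \left(-109 + 4221\right) = 2 - 4112 = -4110$)
$\frac{-8737 - -18564}{R} + \frac{26389}{J} = \frac{-8737 - -18564}{-6079} + \frac{26389}{-4110} = \left(-8737 + 18564\right) \left(- \frac{1}{6079}\right) + 26389 \left(- \frac{1}{4110}\right) = 9827 \left(- \frac{1}{6079}\right) - \frac{26389}{4110} = - \frac{9827}{6079} - \frac{26389}{4110} = - \frac{200807701}{24984690}$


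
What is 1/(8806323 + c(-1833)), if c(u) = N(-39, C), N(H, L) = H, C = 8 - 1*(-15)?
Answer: 1/8806284 ≈ 1.1356e-7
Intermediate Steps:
C = 23 (C = 8 + 15 = 23)
c(u) = -39
1/(8806323 + c(-1833)) = 1/(8806323 - 39) = 1/8806284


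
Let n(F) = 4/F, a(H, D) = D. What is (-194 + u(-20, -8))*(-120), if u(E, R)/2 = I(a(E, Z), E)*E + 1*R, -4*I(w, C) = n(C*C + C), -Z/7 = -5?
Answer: 478560/19 ≈ 25187.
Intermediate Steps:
Z = 35 (Z = -7*(-5) = 35)
I(w, C) = -1/(C + C**2) (I(w, C) = -1/(C*C + C) = -1/(C**2 + C) = -1/(C + C**2))
u(E, R) = -2/(1 + E) + 2*R (u(E, R) = 2*((-1/(E*(1 + E)))*E + 1*R) = 2*(-1/(1 + E) + R) = 2*(R - 1/(1 + E)) = -2/(1 + E) + 2*R)
(-194 + u(-20, -8))*(-120) = (-194 + 2*(-1 - 8*(1 - 20))/(1 - 20))*(-120) = (-194 + 2*(-1 - 8*(-19))/(-19))*(-120) = (-194 + 2*(-1/19)*(-1 + 152))*(-120) = (-194 + 2*(-1/19)*151)*(-120) = (-194 - 302/19)*(-120) = -3988/19*(-120) = 478560/19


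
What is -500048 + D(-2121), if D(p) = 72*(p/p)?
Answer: -499976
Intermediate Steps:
D(p) = 72 (D(p) = 72*1 = 72)
-500048 + D(-2121) = -500048 + 72 = -499976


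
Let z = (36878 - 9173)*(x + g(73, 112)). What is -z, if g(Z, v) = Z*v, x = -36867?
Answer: 794884155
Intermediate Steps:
z = -794884155 (z = (36878 - 9173)*(-36867 + 73*112) = 27705*(-36867 + 8176) = 27705*(-28691) = -794884155)
-z = -1*(-794884155) = 794884155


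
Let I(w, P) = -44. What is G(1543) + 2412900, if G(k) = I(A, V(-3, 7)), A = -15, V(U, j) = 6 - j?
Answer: 2412856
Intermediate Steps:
G(k) = -44
G(1543) + 2412900 = -44 + 2412900 = 2412856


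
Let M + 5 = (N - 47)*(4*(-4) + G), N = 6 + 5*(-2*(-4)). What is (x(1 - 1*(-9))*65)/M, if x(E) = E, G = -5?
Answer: 325/8 ≈ 40.625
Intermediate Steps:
N = 46 (N = 6 + 5*8 = 6 + 40 = 46)
M = 16 (M = -5 + (46 - 47)*(4*(-4) - 5) = -5 - (-16 - 5) = -5 - 1*(-21) = -5 + 21 = 16)
(x(1 - 1*(-9))*65)/M = ((1 - 1*(-9))*65)/16 = ((1 + 9)*65)*(1/16) = (10*65)*(1/16) = 650*(1/16) = 325/8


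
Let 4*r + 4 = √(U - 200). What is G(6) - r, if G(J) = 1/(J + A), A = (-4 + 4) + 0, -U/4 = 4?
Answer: 7/6 - 3*I*√6/2 ≈ 1.1667 - 3.6742*I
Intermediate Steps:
U = -16 (U = -4*4 = -16)
A = 0 (A = 0 + 0 = 0)
r = -1 + 3*I*√6/2 (r = -1 + √(-16 - 200)/4 = -1 + √(-216)/4 = -1 + (6*I*√6)/4 = -1 + 3*I*√6/2 ≈ -1.0 + 3.6742*I)
G(J) = 1/J (G(J) = 1/(J + 0) = 1/J)
G(6) - r = 1/6 - (-1 + 3*I*√6/2) = ⅙ + (1 - 3*I*√6/2) = 7/6 - 3*I*√6/2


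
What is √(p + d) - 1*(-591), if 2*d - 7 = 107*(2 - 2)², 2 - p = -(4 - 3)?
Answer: 591 + √26/2 ≈ 593.55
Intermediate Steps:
p = 3 (p = 2 - (-1)*(4 - 3) = 2 - (-1) = 2 - 1*(-1) = 2 + 1 = 3)
d = 7/2 (d = 7/2 + (107*(2 - 2)²)/2 = 7/2 + (107*0²)/2 = 7/2 + (107*0)/2 = 7/2 + (½)*0 = 7/2 + 0 = 7/2 ≈ 3.5000)
√(p + d) - 1*(-591) = √(3 + 7/2) - 1*(-591) = √(13/2) + 591 = √26/2 + 591 = 591 + √26/2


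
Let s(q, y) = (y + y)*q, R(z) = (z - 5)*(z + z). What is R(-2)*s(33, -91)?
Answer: -168168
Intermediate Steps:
R(z) = 2*z*(-5 + z) (R(z) = (-5 + z)*(2*z) = 2*z*(-5 + z))
s(q, y) = 2*q*y (s(q, y) = (2*y)*q = 2*q*y)
R(-2)*s(33, -91) = (2*(-2)*(-5 - 2))*(2*33*(-91)) = (2*(-2)*(-7))*(-6006) = 28*(-6006) = -168168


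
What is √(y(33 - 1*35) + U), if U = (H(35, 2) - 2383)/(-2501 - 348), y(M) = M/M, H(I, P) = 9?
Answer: √14880327/2849 ≈ 1.3540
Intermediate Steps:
y(M) = 1
U = 2374/2849 (U = (9 - 2383)/(-2501 - 348) = -2374/(-2849) = -2374*(-1/2849) = 2374/2849 ≈ 0.83327)
√(y(33 - 1*35) + U) = √(1 + 2374/2849) = √(5223/2849) = √14880327/2849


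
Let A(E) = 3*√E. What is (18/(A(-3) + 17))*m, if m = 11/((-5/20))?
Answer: -3366/79 + 594*I*√3/79 ≈ -42.608 + 13.023*I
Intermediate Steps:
m = -44 (m = 11/((-5*1/20)) = 11/(-¼) = 11*(-4) = -44)
(18/(A(-3) + 17))*m = (18/(3*√(-3) + 17))*(-44) = (18/(3*(I*√3) + 17))*(-44) = (18/(3*I*√3 + 17))*(-44) = (18/(17 + 3*I*√3))*(-44) = -792/(17 + 3*I*√3)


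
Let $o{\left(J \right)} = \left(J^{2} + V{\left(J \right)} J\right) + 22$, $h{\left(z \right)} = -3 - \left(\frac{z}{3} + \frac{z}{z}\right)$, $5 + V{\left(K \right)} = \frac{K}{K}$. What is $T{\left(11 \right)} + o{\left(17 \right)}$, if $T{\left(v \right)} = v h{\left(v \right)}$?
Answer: $\frac{476}{3} \approx 158.67$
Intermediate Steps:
$V{\left(K \right)} = -4$ ($V{\left(K \right)} = -5 + \frac{K}{K} = -5 + 1 = -4$)
$h{\left(z \right)} = -4 - \frac{z}{3}$ ($h{\left(z \right)} = -3 - \left(z \frac{1}{3} + 1\right) = -3 - \left(\frac{z}{3} + 1\right) = -3 - \left(1 + \frac{z}{3}\right) = -4 - \frac{z}{3}$)
$o{\left(J \right)} = 22 + J^{2} - 4 J$ ($o{\left(J \right)} = \left(J^{2} - 4 J\right) + 22 = 22 + J^{2} - 4 J$)
$T{\left(v \right)} = v \left(-4 - \frac{v}{3}\right)$
$T{\left(11 \right)} + o{\left(17 \right)} = \left(- \frac{1}{3}\right) 11 \left(12 + 11\right) + \left(22 + 17^{2} - 68\right) = \left(- \frac{1}{3}\right) 11 \cdot 23 + \left(22 + 289 - 68\right) = - \frac{253}{3} + 243 = \frac{476}{3}$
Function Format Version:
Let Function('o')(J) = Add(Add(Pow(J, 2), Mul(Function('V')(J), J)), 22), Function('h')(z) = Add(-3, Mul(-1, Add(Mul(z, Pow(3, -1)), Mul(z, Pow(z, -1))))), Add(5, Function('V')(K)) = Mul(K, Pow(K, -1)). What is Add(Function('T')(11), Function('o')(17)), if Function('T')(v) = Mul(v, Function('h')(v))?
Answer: Rational(476, 3) ≈ 158.67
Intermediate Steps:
Function('V')(K) = -4 (Function('V')(K) = Add(-5, Mul(K, Pow(K, -1))) = Add(-5, 1) = -4)
Function('h')(z) = Add(-4, Mul(Rational(-1, 3), z)) (Function('h')(z) = Add(-3, Mul(-1, Add(Mul(z, Rational(1, 3)), 1))) = Add(-3, Mul(-1, Add(Mul(Rational(1, 3), z), 1))) = Add(-3, Mul(-1, Add(1, Mul(Rational(1, 3), z)))) = Add(-3, Add(-1, Mul(Rational(-1, 3), z))) = Add(-4, Mul(Rational(-1, 3), z)))
Function('o')(J) = Add(22, Pow(J, 2), Mul(-4, J)) (Function('o')(J) = Add(Add(Pow(J, 2), Mul(-4, J)), 22) = Add(22, Pow(J, 2), Mul(-4, J)))
Function('T')(v) = Mul(v, Add(-4, Mul(Rational(-1, 3), v)))
Add(Function('T')(11), Function('o')(17)) = Add(Mul(Rational(-1, 3), 11, Add(12, 11)), Add(22, Pow(17, 2), Mul(-4, 17))) = Add(Mul(Rational(-1, 3), 11, 23), Add(22, 289, -68)) = Add(Rational(-253, 3), 243) = Rational(476, 3)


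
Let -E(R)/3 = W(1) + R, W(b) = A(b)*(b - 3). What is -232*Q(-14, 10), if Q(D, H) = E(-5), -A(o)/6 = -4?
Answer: -36888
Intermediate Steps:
A(o) = 24 (A(o) = -6*(-4) = 24)
W(b) = -72 + 24*b (W(b) = 24*(b - 3) = 24*(-3 + b) = -72 + 24*b)
E(R) = 144 - 3*R (E(R) = -3*((-72 + 24*1) + R) = -3*((-72 + 24) + R) = -3*(-48 + R) = 144 - 3*R)
Q(D, H) = 159 (Q(D, H) = 144 - 3*(-5) = 144 + 15 = 159)
-232*Q(-14, 10) = -232*159 = -36888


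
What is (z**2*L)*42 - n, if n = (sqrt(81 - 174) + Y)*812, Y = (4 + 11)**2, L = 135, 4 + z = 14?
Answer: 384300 - 812*I*sqrt(93) ≈ 3.843e+5 - 7830.6*I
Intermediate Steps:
z = 10 (z = -4 + 14 = 10)
Y = 225 (Y = 15**2 = 225)
n = 182700 + 812*I*sqrt(93) (n = (sqrt(81 - 174) + 225)*812 = (sqrt(-93) + 225)*812 = (I*sqrt(93) + 225)*812 = (225 + I*sqrt(93))*812 = 182700 + 812*I*sqrt(93) ≈ 1.827e+5 + 7830.6*I)
(z**2*L)*42 - n = (10**2*135)*42 - (182700 + 812*I*sqrt(93)) = (100*135)*42 + (-182700 - 812*I*sqrt(93)) = 13500*42 + (-182700 - 812*I*sqrt(93)) = 567000 + (-182700 - 812*I*sqrt(93)) = 384300 - 812*I*sqrt(93)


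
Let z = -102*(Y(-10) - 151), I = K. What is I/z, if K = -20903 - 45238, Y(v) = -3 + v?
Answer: -22047/5576 ≈ -3.9539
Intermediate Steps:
K = -66141
I = -66141
z = 16728 (z = -102*((-3 - 10) - 151) = -102*(-13 - 151) = -102*(-164) = 16728)
I/z = -66141/16728 = -66141*1/16728 = -22047/5576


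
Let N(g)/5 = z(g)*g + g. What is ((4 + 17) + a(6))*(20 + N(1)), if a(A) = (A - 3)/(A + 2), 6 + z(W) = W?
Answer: 0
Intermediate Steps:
z(W) = -6 + W
a(A) = (-3 + A)/(2 + A)
N(g) = 5*g + 5*g*(-6 + g) (N(g) = 5*((-6 + g)*g + g) = 5*(g*(-6 + g) + g) = 5*(g + g*(-6 + g)) = 5*g + 5*g*(-6 + g))
((4 + 17) + a(6))*(20 + N(1)) = ((4 + 17) + (-3 + 6)/(2 + 6))*(20 + 5*1*(-5 + 1)) = (21 + 3/8)*(20 + 5*1*(-4)) = (21 + (1/8)*3)*(20 - 20) = (21 + 3/8)*0 = (171/8)*0 = 0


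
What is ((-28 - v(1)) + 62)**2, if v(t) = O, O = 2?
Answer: 1024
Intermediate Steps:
v(t) = 2
((-28 - v(1)) + 62)**2 = ((-28 - 1*2) + 62)**2 = ((-28 - 2) + 62)**2 = (-30 + 62)**2 = 32**2 = 1024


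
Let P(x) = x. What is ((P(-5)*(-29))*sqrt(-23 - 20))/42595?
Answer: 29*I*sqrt(43)/8519 ≈ 0.022323*I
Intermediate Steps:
((P(-5)*(-29))*sqrt(-23 - 20))/42595 = ((-5*(-29))*sqrt(-23 - 20))/42595 = (145*sqrt(-43))*(1/42595) = (145*(I*sqrt(43)))*(1/42595) = (145*I*sqrt(43))*(1/42595) = 29*I*sqrt(43)/8519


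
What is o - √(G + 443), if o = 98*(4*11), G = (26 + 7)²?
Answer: 4312 - 2*√383 ≈ 4272.9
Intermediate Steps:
G = 1089 (G = 33² = 1089)
o = 4312 (o = 98*44 = 4312)
o - √(G + 443) = 4312 - √(1089 + 443) = 4312 - √1532 = 4312 - 2*√383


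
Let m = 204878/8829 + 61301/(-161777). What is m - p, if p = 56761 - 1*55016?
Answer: -2459831015408/1428329133 ≈ -1722.2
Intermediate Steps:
p = 1745 (p = 56761 - 55016 = 1745)
m = 32603321677/1428329133 (m = 204878*(1/8829) + 61301*(-1/161777) = 204878/8829 - 61301/161777 = 32603321677/1428329133 ≈ 22.826)
m - p = 32603321677/1428329133 - 1*1745 = 32603321677/1428329133 - 1745 = -2459831015408/1428329133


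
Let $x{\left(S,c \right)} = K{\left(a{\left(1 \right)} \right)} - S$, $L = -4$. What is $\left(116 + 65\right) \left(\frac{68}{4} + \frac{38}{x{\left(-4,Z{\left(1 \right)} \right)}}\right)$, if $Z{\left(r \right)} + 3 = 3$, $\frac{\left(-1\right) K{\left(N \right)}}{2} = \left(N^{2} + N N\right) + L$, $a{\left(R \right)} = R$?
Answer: $\frac{15747}{4} \approx 3936.8$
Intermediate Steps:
$K{\left(N \right)} = 8 - 4 N^{2}$ ($K{\left(N \right)} = - 2 \left(\left(N^{2} + N N\right) - 4\right) = - 2 \left(\left(N^{2} + N^{2}\right) - 4\right) = - 2 \left(2 N^{2} - 4\right) = - 2 \left(-4 + 2 N^{2}\right) = 8 - 4 N^{2}$)
$Z{\left(r \right)} = 0$ ($Z{\left(r \right)} = -3 + 3 = 0$)
$x{\left(S,c \right)} = 4 - S$ ($x{\left(S,c \right)} = \left(8 - 4 \cdot 1^{2}\right) - S = \left(8 - 4\right) - S = 4 - S$)
$\left(116 + 65\right) \left(\frac{68}{4} + \frac{38}{x{\left(-4,Z{\left(1 \right)} \right)}}\right) = \left(116 + 65\right) \left(\frac{68}{4} + \frac{38}{4 - -4}\right) = 181 \left(68 \cdot \frac{1}{4} + \frac{38}{4 + 4}\right) = 181 \left(17 + \frac{38}{8}\right) = 181 \left(17 + 38 \cdot \frac{1}{8}\right) = 181 \left(17 + \frac{19}{4}\right) = 181 \cdot \frac{87}{4} = \frac{15747}{4}$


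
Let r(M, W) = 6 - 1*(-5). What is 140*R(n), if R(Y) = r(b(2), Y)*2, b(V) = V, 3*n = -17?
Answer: 3080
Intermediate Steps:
n = -17/3 (n = (⅓)*(-17) = -17/3 ≈ -5.6667)
r(M, W) = 11 (r(M, W) = 6 + 5 = 11)
R(Y) = 22 (R(Y) = 11*2 = 22)
140*R(n) = 140*22 = 3080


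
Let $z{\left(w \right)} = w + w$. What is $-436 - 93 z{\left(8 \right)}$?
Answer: $-1924$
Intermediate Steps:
$z{\left(w \right)} = 2 w$
$-436 - 93 z{\left(8 \right)} = -436 - 93 \cdot 2 \cdot 8 = -436 - 1488 = -1924$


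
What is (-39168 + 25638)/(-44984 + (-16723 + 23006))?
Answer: 13530/38701 ≈ 0.34960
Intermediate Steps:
(-39168 + 25638)/(-44984 + (-16723 + 23006)) = -13530/(-44984 + 6283) = -13530/(-38701) = -13530*(-1/38701) = 13530/38701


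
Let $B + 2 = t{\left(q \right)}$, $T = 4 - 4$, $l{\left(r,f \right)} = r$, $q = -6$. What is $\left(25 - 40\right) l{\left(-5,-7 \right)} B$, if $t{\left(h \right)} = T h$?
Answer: $-150$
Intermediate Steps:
$T = 0$ ($T = 4 - 4 = 0$)
$t{\left(h \right)} = 0$ ($t{\left(h \right)} = 0 h = 0$)
$B = -2$ ($B = -2 + 0 = -2$)
$\left(25 - 40\right) l{\left(-5,-7 \right)} B = \left(25 - 40\right) \left(-5\right) \left(-2\right) = \left(-15\right) \left(-5\right) \left(-2\right) = 75 \left(-2\right) = -150$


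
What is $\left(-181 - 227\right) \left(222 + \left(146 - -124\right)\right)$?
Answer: $-200736$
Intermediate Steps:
$\left(-181 - 227\right) \left(222 + \left(146 - -124\right)\right) = - 408 \left(222 + \left(146 + 124\right)\right) = - 408 \left(222 + 270\right) = \left(-408\right) 492 = -200736$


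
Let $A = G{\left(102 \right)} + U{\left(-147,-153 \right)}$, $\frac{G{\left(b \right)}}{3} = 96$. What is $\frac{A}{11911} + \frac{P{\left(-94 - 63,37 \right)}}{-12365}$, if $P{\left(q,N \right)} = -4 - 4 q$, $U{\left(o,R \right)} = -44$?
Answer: $- \frac{4415404}{147279515} \approx -0.02998$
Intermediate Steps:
$G{\left(b \right)} = 288$ ($G{\left(b \right)} = 3 \cdot 96 = 288$)
$A = 244$ ($A = 288 - 44 = 244$)
$\frac{A}{11911} + \frac{P{\left(-94 - 63,37 \right)}}{-12365} = \frac{244}{11911} + \frac{-4 - 4 \left(-94 - 63\right)}{-12365} = 244 \cdot \frac{1}{11911} + \left(-4 - -628\right) \left(- \frac{1}{12365}\right) = \frac{244}{11911} + \left(-4 + 628\right) \left(- \frac{1}{12365}\right) = \frac{244}{11911} + 624 \left(- \frac{1}{12365}\right) = \frac{244}{11911} - \frac{624}{12365} = - \frac{4415404}{147279515}$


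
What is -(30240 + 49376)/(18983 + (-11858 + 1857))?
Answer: -39808/4491 ≈ -8.8640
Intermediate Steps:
-(30240 + 49376)/(18983 + (-11858 + 1857)) = -79616/(18983 - 10001) = -79616/8982 = -1*39808/4491 = -39808/4491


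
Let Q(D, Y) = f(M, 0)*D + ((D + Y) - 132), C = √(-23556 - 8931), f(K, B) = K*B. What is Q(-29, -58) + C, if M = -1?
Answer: -219 + 7*I*√663 ≈ -219.0 + 180.24*I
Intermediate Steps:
f(K, B) = B*K
C = 7*I*√663 (C = √(-32487) = 7*I*√663 ≈ 180.24*I)
Q(D, Y) = -132 + D + Y (Q(D, Y) = (0*(-1))*D + ((D + Y) - 132) = 0*D + (-132 + D + Y) = 0 + (-132 + D + Y) = -132 + D + Y)
Q(-29, -58) + C = (-132 - 29 - 58) + 7*I*√663 = -219 + 7*I*√663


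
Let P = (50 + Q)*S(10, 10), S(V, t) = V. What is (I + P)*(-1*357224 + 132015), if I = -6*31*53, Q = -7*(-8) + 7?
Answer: 1965624152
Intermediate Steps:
Q = 63 (Q = 56 + 7 = 63)
I = -9858 (I = -186*53 = -9858)
P = 1130 (P = (50 + 63)*10 = 113*10 = 1130)
(I + P)*(-1*357224 + 132015) = (-9858 + 1130)*(-1*357224 + 132015) = -8728*(-357224 + 132015) = -8728*(-225209) = 1965624152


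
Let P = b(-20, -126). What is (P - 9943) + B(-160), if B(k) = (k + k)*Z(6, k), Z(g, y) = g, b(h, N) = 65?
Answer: -11798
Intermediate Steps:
P = 65
B(k) = 12*k (B(k) = (k + k)*6 = (2*k)*6 = 12*k)
(P - 9943) + B(-160) = (65 - 9943) + 12*(-160) = -9878 - 1920 = -11798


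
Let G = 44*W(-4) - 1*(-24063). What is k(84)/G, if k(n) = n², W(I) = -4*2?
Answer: 7056/23711 ≈ 0.29758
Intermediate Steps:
W(I) = -8
G = 23711 (G = 44*(-8) - 1*(-24063) = -352 + 24063 = 23711)
k(84)/G = 84²/23711 = 7056*(1/23711) = 7056/23711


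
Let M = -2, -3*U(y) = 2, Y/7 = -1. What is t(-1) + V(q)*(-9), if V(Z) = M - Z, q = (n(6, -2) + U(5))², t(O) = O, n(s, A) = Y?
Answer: 546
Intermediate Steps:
Y = -7 (Y = 7*(-1) = -7)
n(s, A) = -7
U(y) = -⅔ (U(y) = -⅓*2 = -⅔)
q = 529/9 (q = (-7 - ⅔)² = (-23/3)² = 529/9 ≈ 58.778)
V(Z) = -2 - Z
t(-1) + V(q)*(-9) = -1 + (-2 - 1*529/9)*(-9) = -1 + (-2 - 529/9)*(-9) = -1 - 547/9*(-9) = -1 + 547 = 546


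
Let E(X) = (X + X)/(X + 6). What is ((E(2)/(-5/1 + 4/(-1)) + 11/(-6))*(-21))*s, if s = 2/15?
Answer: 238/45 ≈ 5.2889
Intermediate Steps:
E(X) = 2*X/(6 + X) (E(X) = (2*X)/(6 + X) = 2*X/(6 + X))
s = 2/15 (s = 2*(1/15) = 2/15 ≈ 0.13333)
((E(2)/(-5/1 + 4/(-1)) + 11/(-6))*(-21))*s = (((2*2/(6 + 2))/(-5/1 + 4/(-1)) + 11/(-6))*(-21))*(2/15) = (((2*2/8)/(-5*1 + 4*(-1)) + 11*(-⅙))*(-21))*(2/15) = (((2*2*(⅛))/(-5 - 4) - 11/6)*(-21))*(2/15) = (((½)/(-9) - 11/6)*(-21))*(2/15) = (((½)*(-⅑) - 11/6)*(-21))*(2/15) = ((-1/18 - 11/6)*(-21))*(2/15) = -17/9*(-21)*(2/15) = (119/3)*(2/15) = 238/45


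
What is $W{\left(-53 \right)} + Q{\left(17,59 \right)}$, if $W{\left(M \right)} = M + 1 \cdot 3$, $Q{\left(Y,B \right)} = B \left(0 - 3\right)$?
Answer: $-227$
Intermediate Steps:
$Q{\left(Y,B \right)} = - 3 B$ ($Q{\left(Y,B \right)} = B \left(-3\right) = - 3 B$)
$W{\left(M \right)} = 3 + M$ ($W{\left(M \right)} = M + 3 = 3 + M$)
$W{\left(-53 \right)} + Q{\left(17,59 \right)} = \left(3 - 53\right) - 177 = -50 - 177 = -227$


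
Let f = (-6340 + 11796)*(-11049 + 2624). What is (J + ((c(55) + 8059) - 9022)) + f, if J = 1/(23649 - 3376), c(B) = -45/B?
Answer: -931904475885/20273 ≈ -4.5968e+7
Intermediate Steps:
f = -45966800 (f = 5456*(-8425) = -45966800)
J = 1/20273 ≈ 4.9327e-5
(J + ((c(55) + 8059) - 9022)) + f = (1/20273 + ((-45/55 + 8059) - 9022)) - 45966800 = (1/20273 + ((-45*1/55 + 8059) - 9022)) - 45966800 = (1/20273 + ((-9/11 + 8059) - 9022)) - 45966800 = (1/20273 + (88640/11 - 9022)) - 45966800 = (1/20273 - 10602/11) - 45966800 = -19539485/20273 - 45966800 = -931904475885/20273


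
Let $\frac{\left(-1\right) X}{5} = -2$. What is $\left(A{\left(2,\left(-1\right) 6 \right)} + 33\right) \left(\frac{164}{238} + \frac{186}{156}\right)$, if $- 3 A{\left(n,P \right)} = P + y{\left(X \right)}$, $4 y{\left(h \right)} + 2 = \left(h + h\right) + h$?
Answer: $\frac{40747}{663} \approx 61.458$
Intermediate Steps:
$X = 10$ ($X = \left(-5\right) \left(-2\right) = 10$)
$y{\left(h \right)} = - \frac{1}{2} + \frac{3 h}{4}$ ($y{\left(h \right)} = - \frac{1}{2} + \frac{\left(h + h\right) + h}{4} = - \frac{1}{2} + \frac{2 h + h}{4} = - \frac{1}{2} + \frac{3 h}{4}$)
$A{\left(n,P \right)} = - \frac{7}{3} - \frac{P}{3}$ ($A{\left(n,P \right)} = - \frac{P + \left(- \frac{1}{2} + \frac{3}{4} \cdot 10\right)}{3} = - \frac{P + \left(- \frac{1}{2} + \frac{15}{2}\right)}{3} = - \frac{P + 7}{3} = - \frac{7 + P}{3} = - \frac{7}{3} - \frac{P}{3}$)
$\left(A{\left(2,\left(-1\right) 6 \right)} + 33\right) \left(\frac{164}{238} + \frac{186}{156}\right) = \left(\left(- \frac{7}{3} - \frac{\left(-1\right) 6}{3}\right) + 33\right) \left(\frac{164}{238} + \frac{186}{156}\right) = \left(\left(- \frac{7}{3} - -2\right) + 33\right) \left(164 \cdot \frac{1}{238} + 186 \cdot \frac{1}{156}\right) = \left(\left(- \frac{7}{3} + 2\right) + 33\right) \left(\frac{82}{119} + \frac{31}{26}\right) = \left(- \frac{1}{3} + 33\right) \frac{5821}{3094} = \frac{98}{3} \cdot \frac{5821}{3094} = \frac{40747}{663}$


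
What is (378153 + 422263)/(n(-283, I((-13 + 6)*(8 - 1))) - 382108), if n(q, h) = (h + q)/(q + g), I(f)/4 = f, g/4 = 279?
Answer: -666746528/318296443 ≈ -2.0947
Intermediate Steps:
g = 1116 (g = 4*279 = 1116)
I(f) = 4*f
n(q, h) = (h + q)/(1116 + q) (n(q, h) = (h + q)/(q + 1116) = (h + q)/(1116 + q))
(378153 + 422263)/(n(-283, I((-13 + 6)*(8 - 1))) - 382108) = (378153 + 422263)/((4*((-13 + 6)*(8 - 1)) - 283)/(1116 - 283) - 382108) = 800416/((4*(-7*7) - 283)/833 - 382108) = 800416/((4*(-49) - 283)/833 - 382108) = 800416/((-196 - 283)/833 - 382108) = 800416/((1/833)*(-479) - 382108) = 800416/(-479/833 - 382108) = 800416/(-318296443/833) = 800416*(-833/318296443) = -666746528/318296443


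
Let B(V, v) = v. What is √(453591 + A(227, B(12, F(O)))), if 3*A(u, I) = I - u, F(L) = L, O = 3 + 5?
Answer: √453518 ≈ 673.44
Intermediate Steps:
O = 8
A(u, I) = -u/3 + I/3 (A(u, I) = (I - u)/3 = -u/3 + I/3)
√(453591 + A(227, B(12, F(O)))) = √(453591 + (-⅓*227 + (⅓)*8)) = √(453591 + (-227/3 + 8/3)) = √(453591 - 73) = √453518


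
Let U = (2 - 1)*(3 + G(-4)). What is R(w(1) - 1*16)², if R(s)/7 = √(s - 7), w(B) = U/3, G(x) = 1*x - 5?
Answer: -1225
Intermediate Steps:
G(x) = -5 + x (G(x) = x - 5 = -5 + x)
U = -6 (U = (2 - 1)*(3 + (-5 - 4)) = 1*(3 - 9) = 1*(-6) = -6)
w(B) = -2 (w(B) = -6/3 = -6*⅓ = -2)
R(s) = 7*√(-7 + s) (R(s) = 7*√(s - 7) = 7*√(-7 + s))
R(w(1) - 1*16)² = (7*√(-7 + (-2 - 1*16)))² = (7*√(-7 + (-2 - 16)))² = (7*√(-7 - 18))² = (7*√(-25))² = (7*(5*I))² = (35*I)² = -1225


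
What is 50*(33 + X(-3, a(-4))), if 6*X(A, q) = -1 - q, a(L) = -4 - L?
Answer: 4925/3 ≈ 1641.7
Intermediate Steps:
X(A, q) = -1/6 - q/6 (X(A, q) = (-1 - q)/6 = -1/6 - q/6)
50*(33 + X(-3, a(-4))) = 50*(33 + (-1/6 - (-4 - 1*(-4))/6)) = 50*(33 + (-1/6 - (-4 + 4)/6)) = 50*(33 + (-1/6 - 1/6*0)) = 50*(33 + (-1/6 + 0)) = 50*(33 - 1/6) = 50*(197/6) = 4925/3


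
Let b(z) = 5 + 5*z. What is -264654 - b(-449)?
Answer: -262414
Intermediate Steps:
-264654 - b(-449) = -264654 - (5 + 5*(-449)) = -264654 - (5 - 2245) = -264654 - 1*(-2240) = -264654 + 2240 = -262414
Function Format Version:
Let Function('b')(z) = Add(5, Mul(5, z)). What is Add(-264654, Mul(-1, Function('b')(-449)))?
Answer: -262414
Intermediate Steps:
Add(-264654, Mul(-1, Function('b')(-449))) = Add(-264654, Mul(-1, Add(5, Mul(5, -449)))) = Add(-264654, Mul(-1, Add(5, -2245))) = Add(-264654, Mul(-1, -2240)) = Add(-264654, 2240) = -262414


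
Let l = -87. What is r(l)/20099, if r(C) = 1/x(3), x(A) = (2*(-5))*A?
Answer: -1/602970 ≈ -1.6585e-6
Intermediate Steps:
x(A) = -10*A
r(C) = -1/30 (r(C) = 1/(-10*3) = 1/(-30) = -1/30)
r(l)/20099 = -1/30/20099 = -1/30*1/20099 = -1/602970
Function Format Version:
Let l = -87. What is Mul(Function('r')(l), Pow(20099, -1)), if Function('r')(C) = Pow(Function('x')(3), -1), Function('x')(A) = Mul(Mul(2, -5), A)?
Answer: Rational(-1, 602970) ≈ -1.6585e-6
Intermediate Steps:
Function('x')(A) = Mul(-10, A)
Function('r')(C) = Rational(-1, 30) (Function('r')(C) = Pow(Mul(-10, 3), -1) = Pow(-30, -1) = Rational(-1, 30))
Mul(Function('r')(l), Pow(20099, -1)) = Mul(Rational(-1, 30), Pow(20099, -1)) = Mul(Rational(-1, 30), Rational(1, 20099)) = Rational(-1, 602970)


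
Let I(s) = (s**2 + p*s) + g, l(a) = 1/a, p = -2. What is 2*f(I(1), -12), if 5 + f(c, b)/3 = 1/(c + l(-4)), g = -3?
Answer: -534/17 ≈ -31.412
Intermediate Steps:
I(s) = -3 + s**2 - 2*s (I(s) = (s**2 - 2*s) - 3 = -3 + s**2 - 2*s)
f(c, b) = -15 + 3/(-1/4 + c) (f(c, b) = -15 + 3/(c + 1/(-4)) = -15 + 3/(c - 1/4) = -15 + 3/(-1/4 + c))
2*f(I(1), -12) = 2*(3*(9 - 20*(-3 + 1**2 - 2*1))/(-1 + 4*(-3 + 1**2 - 2*1))) = 2*(3*(9 - 20*(-3 + 1 - 2))/(-1 + 4*(-3 + 1 - 2))) = 2*(3*(9 - 20*(-4))/(-1 + 4*(-4))) = 2*(3*(9 + 80)/(-1 - 16)) = 2*(3*89/(-17)) = 2*(3*(-1/17)*89) = 2*(-267/17) = -534/17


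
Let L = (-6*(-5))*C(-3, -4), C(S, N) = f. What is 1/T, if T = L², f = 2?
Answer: 1/3600 ≈ 0.00027778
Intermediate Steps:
C(S, N) = 2
L = 60 (L = -6*(-5)*2 = 30*2 = 60)
T = 3600 (T = 60² = 3600)
1/T = 1/3600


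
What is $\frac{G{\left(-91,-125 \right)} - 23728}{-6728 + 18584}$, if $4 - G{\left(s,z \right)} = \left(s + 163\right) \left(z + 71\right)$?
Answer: $- \frac{87}{52} \approx -1.6731$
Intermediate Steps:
$G{\left(s,z \right)} = 4 - \left(71 + z\right) \left(163 + s\right)$ ($G{\left(s,z \right)} = 4 - \left(s + 163\right) \left(z + 71\right) = 4 - \left(163 + s\right) \left(71 + z\right) = 4 - \left(71 + z\right) \left(163 + s\right)$)
$\frac{G{\left(-91,-125 \right)} - 23728}{-6728 + 18584} = \frac{\left(-11569 - -20375 - -6461 - \left(-91\right) \left(-125\right)\right) - 23728}{-6728 + 18584} = \frac{\left(-11569 + 20375 + 6461 - 11375\right) - 23728}{11856} = \left(3892 - 23728\right) \frac{1}{11856} = \left(-19836\right) \frac{1}{11856} = - \frac{87}{52}$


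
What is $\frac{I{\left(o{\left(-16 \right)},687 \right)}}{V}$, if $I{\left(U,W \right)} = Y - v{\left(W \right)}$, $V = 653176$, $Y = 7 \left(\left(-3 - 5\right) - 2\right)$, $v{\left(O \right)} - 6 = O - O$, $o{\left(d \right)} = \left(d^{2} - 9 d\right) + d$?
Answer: $- \frac{19}{163294} \approx -0.00011635$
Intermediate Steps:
$o{\left(d \right)} = d^{2} - 8 d$
$v{\left(O \right)} = 6$ ($v{\left(O \right)} = 6 + \left(O - O\right) = 6 + 0 = 6$)
$Y = -70$ ($Y = 7 \left(-8 - 2\right) = 7 \left(-10\right) = -70$)
$I{\left(U,W \right)} = -76$ ($I{\left(U,W \right)} = -70 - 6 = -76$)
$\frac{I{\left(o{\left(-16 \right)},687 \right)}}{V} = - \frac{76}{653176} = \left(-76\right) \frac{1}{653176} = - \frac{19}{163294}$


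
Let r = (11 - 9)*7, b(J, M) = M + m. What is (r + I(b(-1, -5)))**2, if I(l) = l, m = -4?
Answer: 25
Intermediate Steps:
b(J, M) = -4 + M (b(J, M) = M - 4 = -4 + M)
r = 14 (r = 2*7 = 14)
(r + I(b(-1, -5)))**2 = (14 + (-4 - 5))**2 = (14 - 9)**2 = 5**2 = 25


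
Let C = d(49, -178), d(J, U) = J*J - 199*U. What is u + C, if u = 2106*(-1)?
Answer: 35717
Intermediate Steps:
u = -2106
d(J, U) = J**2 - 199*U
C = 37823 (C = 49**2 - 199*(-178) = 2401 + 35422 = 37823)
u + C = -2106 + 37823 = 35717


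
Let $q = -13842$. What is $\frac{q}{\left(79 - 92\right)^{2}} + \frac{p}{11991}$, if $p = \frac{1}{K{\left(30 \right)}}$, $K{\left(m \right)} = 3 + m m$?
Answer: $- \frac{149879417897}{1829910537} \approx -81.905$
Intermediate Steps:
$K{\left(m \right)} = 3 + m^{2}$
$p = \frac{1}{903}$ ($p = \frac{1}{3 + 30^{2}} = \frac{1}{3 + 900} = \frac{1}{903} \approx 0.0011074$)
$\frac{q}{\left(79 - 92\right)^{2}} + \frac{p}{11991} = - \frac{13842}{\left(79 - 92\right)^{2}} + \frac{1}{903 \cdot 11991} = - \frac{13842}{\left(-13\right)^{2}} + \frac{1}{903} \cdot \frac{1}{11991} = - \frac{13842}{169} + \frac{1}{10827873} = - \frac{149879417897}{1829910537}$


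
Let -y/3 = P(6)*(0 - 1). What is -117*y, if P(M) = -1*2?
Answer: 702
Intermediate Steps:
P(M) = -2
y = -6 (y = -(-6)*(0 - 1) = -(-6)*(-1) = -3*2 = -6)
-117*y = -117*(-6) = 702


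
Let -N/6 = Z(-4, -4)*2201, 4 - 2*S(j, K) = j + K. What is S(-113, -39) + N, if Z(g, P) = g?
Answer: 52902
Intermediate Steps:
S(j, K) = 2 - K/2 - j/2 (S(j, K) = 2 - (j + K)/2 = 2 - (K + j)/2 = 2 + (-K/2 - j/2) = 2 - K/2 - j/2)
N = 52824 (N = -(-24)*2201 = -6*(-8804) = 52824)
S(-113, -39) + N = (2 - ½*(-39) - ½*(-113)) + 52824 = (2 + 39/2 + 113/2) + 52824 = 78 + 52824 = 52902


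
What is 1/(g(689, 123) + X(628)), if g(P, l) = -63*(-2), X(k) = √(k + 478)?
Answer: 9/1055 - √1106/14770 ≈ 0.0062792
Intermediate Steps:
X(k) = √(478 + k)
g(P, l) = 126
1/(g(689, 123) + X(628)) = 1/(126 + √(478 + 628)) = 1/(126 + √1106)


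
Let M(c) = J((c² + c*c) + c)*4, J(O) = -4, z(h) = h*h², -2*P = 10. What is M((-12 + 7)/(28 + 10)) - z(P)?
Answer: 109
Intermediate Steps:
P = -5 (P = -½*10 = -5)
z(h) = h³
M(c) = -16 (M(c) = -4*4 = -16)
M((-12 + 7)/(28 + 10)) - z(P) = -16 - 1*(-5)³ = -16 - 1*(-125) = -16 + 125 = 109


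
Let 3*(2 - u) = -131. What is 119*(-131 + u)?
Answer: -30464/3 ≈ -10155.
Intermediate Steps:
u = 137/3 (u = 2 - ⅓*(-131) = 2 + 131/3 = 137/3 ≈ 45.667)
119*(-131 + u) = 119*(-131 + 137/3) = 119*(-256/3) = -30464/3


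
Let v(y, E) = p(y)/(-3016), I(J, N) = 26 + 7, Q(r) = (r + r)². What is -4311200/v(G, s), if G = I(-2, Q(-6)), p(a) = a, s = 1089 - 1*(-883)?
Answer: 13002579200/33 ≈ 3.9402e+8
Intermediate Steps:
Q(r) = 4*r² (Q(r) = (2*r)² = 4*r²)
s = 1972 (s = 1089 + 883 = 1972)
I(J, N) = 33
G = 33
v(y, E) = -y/3016 (v(y, E) = y/(-3016) = y*(-1/3016) = -y/3016)
-4311200/v(G, s) = -4311200/((-1/3016*33)) = -4311200/(-33/3016) = -4311200*(-3016/33) = 13002579200/33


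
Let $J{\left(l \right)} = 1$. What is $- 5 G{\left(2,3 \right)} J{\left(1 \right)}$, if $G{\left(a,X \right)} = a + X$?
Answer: $-25$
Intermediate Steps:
$G{\left(a,X \right)} = X + a$
$- 5 G{\left(2,3 \right)} J{\left(1 \right)} = - 5 \left(3 + 2\right) 1 = \left(-5\right) 5 \cdot 1 = \left(-25\right) 1 = -25$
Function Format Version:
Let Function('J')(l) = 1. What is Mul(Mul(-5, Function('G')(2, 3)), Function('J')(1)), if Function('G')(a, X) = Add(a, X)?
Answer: -25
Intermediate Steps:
Function('G')(a, X) = Add(X, a)
Mul(Mul(-5, Function('G')(2, 3)), Function('J')(1)) = Mul(Mul(-5, Add(3, 2)), 1) = Mul(Mul(-5, 5), 1) = Mul(-25, 1) = -25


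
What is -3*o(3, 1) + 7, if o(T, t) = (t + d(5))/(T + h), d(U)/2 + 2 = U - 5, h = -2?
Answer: 16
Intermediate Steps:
d(U) = -14 + 2*U (d(U) = -4 + 2*(U - 5) = -4 + 2*(-5 + U) = -4 + (-10 + 2*U) = -14 + 2*U)
o(T, t) = (-4 + t)/(-2 + T) (o(T, t) = (t + (-14 + 2*5))/(T - 2) = (t + (-14 + 10))/(-2 + T) = (t - 4)/(-2 + T) = (-4 + t)/(-2 + T))
-3*o(3, 1) + 7 = -3*(-4 + 1)/(-2 + 3) + 7 = -3*(-3)/1 + 7 = -3*(-3) + 7 = 9 + 7 = 16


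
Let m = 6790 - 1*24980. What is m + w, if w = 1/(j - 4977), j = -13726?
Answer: -340207571/18703 ≈ -18190.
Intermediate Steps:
m = -18190 (m = 6790 - 24980 = -18190)
w = -1/18703 (w = 1/(-13726 - 4977) = 1/(-18703) = -1/18703 ≈ -5.3467e-5)
m + w = -18190 - 1/18703 = -340207571/18703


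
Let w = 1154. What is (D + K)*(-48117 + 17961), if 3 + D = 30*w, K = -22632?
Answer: -361419660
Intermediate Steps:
D = 34617 (D = -3 + 30*1154 = -3 + 34620 = 34617)
(D + K)*(-48117 + 17961) = (34617 - 22632)*(-48117 + 17961) = 11985*(-30156) = -361419660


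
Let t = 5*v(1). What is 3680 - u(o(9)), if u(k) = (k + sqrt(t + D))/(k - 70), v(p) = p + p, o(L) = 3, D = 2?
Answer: 246563/67 + 2*sqrt(3)/67 ≈ 3680.1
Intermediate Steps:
v(p) = 2*p
t = 10 (t = 5*(2*1) = 5*2 = 10)
u(k) = (k + 2*sqrt(3))/(-70 + k) (u(k) = (k + sqrt(10 + 2))/(k - 70) = (k + sqrt(12))/(-70 + k) = (k + 2*sqrt(3))/(-70 + k))
3680 - u(o(9)) = 3680 - (3 + 2*sqrt(3))/(-70 + 3) = 3680 - (3 + 2*sqrt(3))/(-67) = 3680 - (-1)*(3 + 2*sqrt(3))/67 = 3680 - (-3/67 - 2*sqrt(3)/67) = 3680 + (3/67 + 2*sqrt(3)/67) = 246563/67 + 2*sqrt(3)/67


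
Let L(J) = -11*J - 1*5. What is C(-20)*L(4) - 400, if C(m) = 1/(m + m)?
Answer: -15951/40 ≈ -398.77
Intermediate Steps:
L(J) = -5 - 11*J (L(J) = -11*J - 5 = -5 - 11*J)
C(m) = 1/(2*m)
C(-20)*L(4) - 400 = ((1/2)/(-20))*(-5 - 11*4) - 400 = ((1/2)*(-1/20))*(-5 - 44) - 400 = -1/40*(-49) - 400 = 49/40 - 400 = -15951/40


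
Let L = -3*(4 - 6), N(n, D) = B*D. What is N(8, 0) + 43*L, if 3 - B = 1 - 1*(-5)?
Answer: 258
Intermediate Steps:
B = -3 (B = 3 - (1 - 1*(-5)) = 3 - (1 + 5) = 3 - 1*6 = 3 - 6 = -3)
N(n, D) = -3*D
L = 6 (L = -3*(-2) = 6)
N(8, 0) + 43*L = -3*0 + 43*6 = 0 + 258 = 258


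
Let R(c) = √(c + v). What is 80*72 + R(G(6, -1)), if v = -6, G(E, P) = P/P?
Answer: 5760 + I*√5 ≈ 5760.0 + 2.2361*I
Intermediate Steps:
G(E, P) = 1
R(c) = √(-6 + c) (R(c) = √(c - 6) = √(-6 + c))
80*72 + R(G(6, -1)) = 80*72 + √(-6 + 1) = 5760 + √(-5) = 5760 + I*√5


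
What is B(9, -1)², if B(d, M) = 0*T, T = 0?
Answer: 0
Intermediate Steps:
B(d, M) = 0 (B(d, M) = 0*0 = 0)
B(9, -1)² = 0² = 0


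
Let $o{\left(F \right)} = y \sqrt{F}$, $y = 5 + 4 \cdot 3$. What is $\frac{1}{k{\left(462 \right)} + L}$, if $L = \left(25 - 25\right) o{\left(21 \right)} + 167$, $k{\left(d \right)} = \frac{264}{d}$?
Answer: $\frac{7}{1173} \approx 0.0059676$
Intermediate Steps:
$y = 17$ ($y = 5 + 12 = 17$)
$o{\left(F \right)} = 17 \sqrt{F}$
$L = 167$ ($L = \left(25 - 25\right) 17 \sqrt{21} + 167 = 0 \cdot 17 \sqrt{21} + 167 = 0 + 167 = 167$)
$\frac{1}{k{\left(462 \right)} + L} = \frac{1}{\frac{264}{462} + 167} = \frac{1}{264 \cdot \frac{1}{462} + 167} = \frac{1}{\frac{4}{7} + 167} = \frac{1}{\frac{1173}{7}} = \frac{7}{1173}$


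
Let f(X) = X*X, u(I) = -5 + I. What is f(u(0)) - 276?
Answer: -251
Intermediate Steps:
f(X) = X**2
f(u(0)) - 276 = (-5 + 0)**2 - 276 = (-5)**2 - 276 = 25 - 276 = -251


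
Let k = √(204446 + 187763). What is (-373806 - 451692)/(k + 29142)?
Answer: -24056662716/848863955 + 825498*√392209/848863955 ≈ -27.731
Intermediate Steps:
k = √392209 ≈ 626.27
(-373806 - 451692)/(k + 29142) = (-373806 - 451692)/(√392209 + 29142) = -825498/(29142 + √392209)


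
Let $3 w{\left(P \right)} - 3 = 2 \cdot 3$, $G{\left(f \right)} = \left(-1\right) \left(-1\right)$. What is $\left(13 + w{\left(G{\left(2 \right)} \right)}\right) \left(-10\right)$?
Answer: $-160$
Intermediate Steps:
$G{\left(f \right)} = 1$
$w{\left(P \right)} = 3$ ($w{\left(P \right)} = 1 + \frac{2 \cdot 3}{3} = 1 + \frac{1}{3} \cdot 6 = 1 + 2 = 3$)
$\left(13 + w{\left(G{\left(2 \right)} \right)}\right) \left(-10\right) = \left(13 + 3\right) \left(-10\right) = 16 \left(-10\right) = -160$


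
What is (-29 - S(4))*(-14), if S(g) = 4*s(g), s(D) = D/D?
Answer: 462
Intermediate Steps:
s(D) = 1
S(g) = 4 (S(g) = 4*1 = 4)
(-29 - S(4))*(-14) = (-29 - 1*4)*(-14) = (-29 - 4)*(-14) = -33*(-14) = 462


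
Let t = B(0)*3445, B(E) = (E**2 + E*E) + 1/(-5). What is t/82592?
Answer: -689/82592 ≈ -0.0083422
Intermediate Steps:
B(E) = -1/5 + 2*E**2 (B(E) = (E**2 + E**2) - 1/5 = 2*E**2 - 1/5 = -1/5 + 2*E**2)
t = -689 (t = (-1/5 + 2*0**2)*3445 = (-1/5 + 2*0)*3445 = (-1/5 + 0)*3445 = -1/5*3445 = -689)
t/82592 = -689/82592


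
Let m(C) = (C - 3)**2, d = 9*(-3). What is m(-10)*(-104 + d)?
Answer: -22139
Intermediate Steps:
d = -27
m(C) = (-3 + C)**2
m(-10)*(-104 + d) = (-3 - 10)**2*(-104 - 27) = (-13)**2*(-131) = 169*(-131) = -22139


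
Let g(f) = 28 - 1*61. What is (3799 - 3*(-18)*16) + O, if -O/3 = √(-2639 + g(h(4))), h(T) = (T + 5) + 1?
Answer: 4663 - 12*I*√167 ≈ 4663.0 - 155.07*I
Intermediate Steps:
h(T) = 6 + T (h(T) = (5 + T) + 1 = 6 + T)
g(f) = -33 (g(f) = 28 - 61 = -33)
O = -12*I*√167 (O = -3*√(-2639 - 33) = -12*I*√167 ≈ -155.07*I)
(3799 - 3*(-18)*16) + O = (3799 - 3*(-18)*16) - 12*I*√167 = (3799 + 54*16) - 12*I*√167 = (3799 + 864) - 12*I*√167 = 4663 - 12*I*√167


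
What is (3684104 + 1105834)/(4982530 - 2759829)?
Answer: 4789938/2222701 ≈ 2.1550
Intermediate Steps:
(3684104 + 1105834)/(4982530 - 2759829) = 4789938/2222701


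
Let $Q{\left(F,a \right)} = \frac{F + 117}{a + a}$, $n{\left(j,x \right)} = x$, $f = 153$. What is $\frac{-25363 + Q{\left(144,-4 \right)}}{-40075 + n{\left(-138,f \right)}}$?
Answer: $\frac{203165}{319376} \approx 0.63613$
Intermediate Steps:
$Q{\left(F,a \right)} = \frac{117 + F}{2 a}$
$\frac{-25363 + Q{\left(144,-4 \right)}}{-40075 + n{\left(-138,f \right)}} = \frac{-25363 + \frac{117 + 144}{2 \left(-4\right)}}{-40075 + 153} = \frac{-25363 + \frac{1}{2} \left(- \frac{1}{4}\right) 261}{-39922} = \left(-25363 - \frac{261}{8}\right) \left(- \frac{1}{39922}\right) = \left(- \frac{203165}{8}\right) \left(- \frac{1}{39922}\right) = \frac{203165}{319376}$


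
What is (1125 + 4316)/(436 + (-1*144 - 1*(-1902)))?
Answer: 5441/2194 ≈ 2.4799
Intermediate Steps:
(1125 + 4316)/(436 + (-1*144 - 1*(-1902))) = 5441/(436 + (-144 + 1902)) = 5441/(436 + 1758) = 5441/2194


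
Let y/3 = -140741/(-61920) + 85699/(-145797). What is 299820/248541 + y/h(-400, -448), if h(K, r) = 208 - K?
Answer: 61370996630635853/50526287852559360 ≈ 1.2146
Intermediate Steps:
y = 5071044499/1003083360 (y = 3*(-140741/(-61920) + 85699/(-145797)) = 3*(-140741*(-1/61920) + 85699*(-1/145797)) = 3*(140741/61920 - 85699/145797) = 3*(5071044499/3009250080) = 5071044499/1003083360 ≈ 5.0555)
299820/248541 + y/h(-400, -448) = 299820/248541 + 5071044499/(1003083360*(208 - 1*(-400))) = 299820*(1/248541) + 5071044499/(1003083360*(208 + 400)) = 99940/82847 + (5071044499/1003083360)/608 = 99940/82847 + (5071044499/1003083360)*(1/608) = 99940/82847 + 5071044499/609874682880 = 61370996630635853/50526287852559360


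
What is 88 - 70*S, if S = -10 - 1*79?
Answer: 6318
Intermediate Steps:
S = -89 (S = -10 - 79 = -89)
88 - 70*S = 88 - 70*(-89) = 88 + 6230 = 6318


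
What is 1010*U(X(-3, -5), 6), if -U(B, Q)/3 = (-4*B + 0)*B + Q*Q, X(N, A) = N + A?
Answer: 666600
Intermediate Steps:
X(N, A) = A + N
U(B, Q) = -3*Q**2 + 12*B**2 (U(B, Q) = -3*((-4*B + 0)*B + Q*Q) = -3*((-4*B)*B + Q**2) = -3*(-4*B**2 + Q**2) = -3*(Q**2 - 4*B**2) = -3*Q**2 + 12*B**2)
1010*U(X(-3, -5), 6) = 1010*(-3*6**2 + 12*(-5 - 3)**2) = 1010*(-3*36 + 12*(-8)**2) = 1010*(-108 + 12*64) = 1010*(-108 + 768) = 1010*660 = 666600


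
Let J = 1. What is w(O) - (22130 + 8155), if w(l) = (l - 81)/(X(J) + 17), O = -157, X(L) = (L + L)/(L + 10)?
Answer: -818069/27 ≈ -30299.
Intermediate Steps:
X(L) = 2*L/(10 + L) (X(L) = (2*L)/(10 + L) = 2*L/(10 + L))
w(l) = -33/7 + 11*l/189 (w(l) = (l - 81)/(2*1/(10 + 1) + 17) = (-81 + l)/(2*1/11 + 17) = (-81 + l)/(2*1*(1/11) + 17) = (-81 + l)/(2/11 + 17) = (-81 + l)/(189/11) = (-81 + l)*(11/189) = -33/7 + 11*l/189)
w(O) - (22130 + 8155) = (-33/7 + (11/189)*(-157)) - (22130 + 8155) = (-33/7 - 1727/189) - 1*30285 = -374/27 - 30285 = -818069/27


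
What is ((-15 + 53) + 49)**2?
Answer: 7569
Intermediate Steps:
((-15 + 53) + 49)**2 = (38 + 49)**2 = 87**2 = 7569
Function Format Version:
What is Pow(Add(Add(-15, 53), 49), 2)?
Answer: 7569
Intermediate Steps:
Pow(Add(Add(-15, 53), 49), 2) = Pow(Add(38, 49), 2) = Pow(87, 2) = 7569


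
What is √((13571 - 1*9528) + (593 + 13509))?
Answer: √18145 ≈ 134.70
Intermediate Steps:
√((13571 - 1*9528) + (593 + 13509)) = √((13571 - 9528) + 14102) = √(4043 + 14102) = √18145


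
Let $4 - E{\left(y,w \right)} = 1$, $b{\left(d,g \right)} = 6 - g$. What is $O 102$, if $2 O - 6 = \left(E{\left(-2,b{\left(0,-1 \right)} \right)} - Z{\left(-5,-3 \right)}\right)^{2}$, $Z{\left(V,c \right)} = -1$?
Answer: $1122$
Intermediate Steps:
$E{\left(y,w \right)} = 3$ ($E{\left(y,w \right)} = 4 - 1 = 3$)
$O = 11$ ($O = 3 + \frac{\left(3 - -1\right)^{2}}{2} = 3 + \frac{\left(3 + 1\right)^{2}}{2} = 3 + \frac{4^{2}}{2} = 3 + \frac{1}{2} \cdot 16 = 3 + 8 = 11$)
$O 102 = 11 \cdot 102 = 1122$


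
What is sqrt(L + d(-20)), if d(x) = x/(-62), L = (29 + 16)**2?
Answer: sqrt(1946335)/31 ≈ 45.004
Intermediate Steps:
L = 2025 (L = 45**2 = 2025)
d(x) = -x/62 (d(x) = x*(-1/62) = -x/62)
sqrt(L + d(-20)) = sqrt(2025 - 1/62*(-20)) = sqrt(2025 + 10/31) = sqrt(62785/31) = sqrt(1946335)/31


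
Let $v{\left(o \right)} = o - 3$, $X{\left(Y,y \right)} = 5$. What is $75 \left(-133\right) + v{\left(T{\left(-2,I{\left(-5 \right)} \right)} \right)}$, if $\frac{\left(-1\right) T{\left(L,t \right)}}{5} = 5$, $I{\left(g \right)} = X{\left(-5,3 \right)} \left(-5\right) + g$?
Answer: $-10003$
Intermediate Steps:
$I{\left(g \right)} = -25 + g$ ($I{\left(g \right)} = 5 \left(-5\right) + g = -25 + g$)
$T{\left(L,t \right)} = -25$ ($T{\left(L,t \right)} = \left(-5\right) 5 = -25$)
$v{\left(o \right)} = -3 + o$
$75 \left(-133\right) + v{\left(T{\left(-2,I{\left(-5 \right)} \right)} \right)} = 75 \left(-133\right) - 28 = -9975 - 28 = -10003$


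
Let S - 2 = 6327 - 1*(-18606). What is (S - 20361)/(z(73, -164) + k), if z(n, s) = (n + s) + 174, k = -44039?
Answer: -2287/21978 ≈ -0.10406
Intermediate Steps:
S = 24935 (S = 2 + (6327 - 1*(-18606)) = 2 + (6327 + 18606) = 2 + 24933 = 24935)
z(n, s) = 174 + n + s
(S - 20361)/(z(73, -164) + k) = (24935 - 20361)/((174 + 73 - 164) - 44039) = 4574/(83 - 44039) = 4574/(-43956) = 4574*(-1/43956) = -2287/21978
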